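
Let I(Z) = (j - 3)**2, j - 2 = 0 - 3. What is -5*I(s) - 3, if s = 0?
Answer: -83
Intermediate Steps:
j = -1 (j = 2 + (0 - 3) = 2 - 3 = -1)
I(Z) = 16 (I(Z) = (-1 - 3)**2 = (-4)**2 = 16)
-5*I(s) - 3 = -5*16 - 3 = -80 - 3 = -83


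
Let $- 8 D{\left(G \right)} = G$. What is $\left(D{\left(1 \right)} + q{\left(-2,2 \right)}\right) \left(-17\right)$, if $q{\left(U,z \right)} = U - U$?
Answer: $\frac{17}{8} \approx 2.125$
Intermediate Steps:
$D{\left(G \right)} = - \frac{G}{8}$
$q{\left(U,z \right)} = 0$
$\left(D{\left(1 \right)} + q{\left(-2,2 \right)}\right) \left(-17\right) = \left(\left(- \frac{1}{8}\right) 1 + 0\right) \left(-17\right) = \left(- \frac{1}{8} + 0\right) \left(-17\right) = \left(- \frac{1}{8}\right) \left(-17\right) = \frac{17}{8}$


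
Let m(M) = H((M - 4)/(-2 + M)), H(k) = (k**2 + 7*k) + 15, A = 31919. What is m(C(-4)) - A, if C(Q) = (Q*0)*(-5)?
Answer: -31886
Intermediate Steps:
C(Q) = 0 (C(Q) = 0*(-5) = 0)
H(k) = 15 + k**2 + 7*k
m(M) = 15 + (-4 + M)**2/(-2 + M)**2 + 7*(-4 + M)/(-2 + M) (m(M) = 15 + ((M - 4)/(-2 + M))**2 + 7*((M - 4)/(-2 + M)) = 15 + ((-4 + M)/(-2 + M))**2 + 7*((-4 + M)/(-2 + M)) = 15 + (-4 + M)**2/(-2 + M)**2 + 7*(-4 + M)/(-2 + M))
m(C(-4)) - A = (132 - 110*0 + 23*0**2)/(4 + 0**2 - 4*0) - 1*31919 = (132 + 0 + 23*0)/(4 + 0 + 0) - 31919 = (132 + 0 + 0)/4 - 31919 = (1/4)*132 - 31919 = 33 - 31919 = -31886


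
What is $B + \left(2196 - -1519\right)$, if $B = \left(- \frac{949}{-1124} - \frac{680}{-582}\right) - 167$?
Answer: $\frac{1161152351}{327084} \approx 3550.0$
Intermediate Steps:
$B = - \frac{53964709}{327084}$ ($B = \left(\left(-949\right) \left(- \frac{1}{1124}\right) - - \frac{340}{291}\right) - 167 = \left(\frac{949}{1124} + \frac{340}{291}\right) - 167 = \frac{658319}{327084} - 167 = - \frac{53964709}{327084} \approx -164.99$)
$B + \left(2196 - -1519\right) = - \frac{53964709}{327084} + \left(2196 - -1519\right) = - \frac{53964709}{327084} + \left(2196 + 1519\right) = - \frac{53964709}{327084} + 3715 = \frac{1161152351}{327084}$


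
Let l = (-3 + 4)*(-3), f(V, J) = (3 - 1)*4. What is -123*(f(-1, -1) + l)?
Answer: -615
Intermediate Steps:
f(V, J) = 8 (f(V, J) = 2*4 = 8)
l = -3 (l = 1*(-3) = -3)
-123*(f(-1, -1) + l) = -123*(8 - 3) = -123*5 = -615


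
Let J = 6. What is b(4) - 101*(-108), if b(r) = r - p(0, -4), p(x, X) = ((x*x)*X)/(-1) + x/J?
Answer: 10912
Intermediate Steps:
p(x, X) = x/6 - X*x**2 (p(x, X) = ((x*x)*X)/(-1) + x/6 = (x**2*X)*(-1) + x*(1/6) = (X*x**2)*(-1) + x/6 = -X*x**2 + x/6 = x/6 - X*x**2)
b(r) = r (b(r) = r - 0*(1/6 - 1*(-4)*0) = r - 0*(1/6 + 0) = r - 0/6 = r - 1*0 = r + 0 = r)
b(4) - 101*(-108) = 4 - 101*(-108) = 4 + 10908 = 10912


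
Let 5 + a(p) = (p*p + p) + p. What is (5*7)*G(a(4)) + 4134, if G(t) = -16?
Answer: 3574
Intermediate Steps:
a(p) = -5 + p² + 2*p (a(p) = -5 + ((p*p + p) + p) = -5 + ((p² + p) + p) = -5 + ((p + p²) + p) = -5 + (p² + 2*p) = -5 + p² + 2*p)
(5*7)*G(a(4)) + 4134 = (5*7)*(-16) + 4134 = 35*(-16) + 4134 = -560 + 4134 = 3574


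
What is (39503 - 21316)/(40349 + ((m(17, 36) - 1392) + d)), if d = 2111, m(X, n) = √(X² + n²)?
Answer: 746903716/1686579039 - 18187*√1585/1686579039 ≈ 0.44242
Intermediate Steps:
(39503 - 21316)/(40349 + ((m(17, 36) - 1392) + d)) = (39503 - 21316)/(40349 + ((√(17² + 36²) - 1392) + 2111)) = 18187/(40349 + ((√(289 + 1296) - 1392) + 2111)) = 18187/(40349 + ((√1585 - 1392) + 2111)) = 18187/(40349 + ((-1392 + √1585) + 2111)) = 18187/(40349 + (719 + √1585)) = 18187/(41068 + √1585)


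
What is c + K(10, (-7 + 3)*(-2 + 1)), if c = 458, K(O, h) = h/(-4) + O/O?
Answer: 458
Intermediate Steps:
K(O, h) = 1 - h/4 (K(O, h) = h*(-¼) + 1 = -h/4 + 1 = 1 - h/4)
c + K(10, (-7 + 3)*(-2 + 1)) = 458 + (1 - (-7 + 3)*(-2 + 1)/4) = 458 + (1 - (-1)*(-1)) = 458 + (1 - ¼*4) = 458 + (1 - 1) = 458 + 0 = 458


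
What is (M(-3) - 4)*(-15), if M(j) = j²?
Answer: -75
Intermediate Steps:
(M(-3) - 4)*(-15) = ((-3)² - 4)*(-15) = (9 - 4)*(-15) = 5*(-15) = -75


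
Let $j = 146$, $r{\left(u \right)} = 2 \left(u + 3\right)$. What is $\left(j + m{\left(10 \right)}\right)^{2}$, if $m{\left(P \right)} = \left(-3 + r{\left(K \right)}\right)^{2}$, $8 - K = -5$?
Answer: $974169$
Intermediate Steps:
$K = 13$ ($K = 8 - -5 = 8 + 5 = 13$)
$r{\left(u \right)} = 6 + 2 u$ ($r{\left(u \right)} = 2 \left(3 + u\right) = 6 + 2 u$)
$m{\left(P \right)} = 841$ ($m{\left(P \right)} = \left(-3 + \left(6 + 2 \cdot 13\right)\right)^{2} = \left(-3 + \left(6 + 26\right)\right)^{2} = \left(-3 + 32\right)^{2} = 29^{2} = 841$)
$\left(j + m{\left(10 \right)}\right)^{2} = \left(146 + 841\right)^{2} = 987^{2} = 974169$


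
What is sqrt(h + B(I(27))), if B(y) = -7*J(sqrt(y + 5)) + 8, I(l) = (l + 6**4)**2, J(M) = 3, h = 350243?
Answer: sqrt(350230) ≈ 591.80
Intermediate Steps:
I(l) = (1296 + l)**2 (I(l) = (l + 1296)**2 = (1296 + l)**2)
B(y) = -13 (B(y) = -7*3 + 8 = -21 + 8 = -13)
sqrt(h + B(I(27))) = sqrt(350243 - 13) = sqrt(350230)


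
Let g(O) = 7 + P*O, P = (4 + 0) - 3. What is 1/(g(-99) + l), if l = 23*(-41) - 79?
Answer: -1/1114 ≈ -0.00089767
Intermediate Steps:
P = 1 (P = 4 - 3 = 1)
g(O) = 7 + O (g(O) = 7 + 1*O = 7 + O)
l = -1022 (l = -943 - 79 = -1022)
1/(g(-99) + l) = 1/((7 - 99) - 1022) = 1/(-92 - 1022) = 1/(-1114) = -1/1114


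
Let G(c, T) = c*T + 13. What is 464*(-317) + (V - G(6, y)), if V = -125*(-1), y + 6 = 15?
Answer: -147030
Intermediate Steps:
y = 9 (y = -6 + 15 = 9)
G(c, T) = 13 + T*c (G(c, T) = T*c + 13 = 13 + T*c)
V = 125
464*(-317) + (V - G(6, y)) = 464*(-317) + (125 - (13 + 9*6)) = -147088 + (125 - (13 + 54)) = -147088 + (125 - 1*67) = -147088 + (125 - 67) = -147088 + 58 = -147030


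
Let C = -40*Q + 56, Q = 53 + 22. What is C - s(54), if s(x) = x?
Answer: -2998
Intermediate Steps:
Q = 75
C = -2944 (C = -40*75 + 56 = -3000 + 56 = -2944)
C - s(54) = -2944 - 1*54 = -2944 - 54 = -2998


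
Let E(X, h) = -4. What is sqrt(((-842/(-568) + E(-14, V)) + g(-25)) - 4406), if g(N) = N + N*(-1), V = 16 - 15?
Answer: I*sqrt(88893349)/142 ≈ 66.397*I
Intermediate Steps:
V = 1
g(N) = 0 (g(N) = N - N = 0)
sqrt(((-842/(-568) + E(-14, V)) + g(-25)) - 4406) = sqrt(((-842/(-568) - 4) + 0) - 4406) = sqrt(((-842*(-1/568) - 4) + 0) - 4406) = sqrt(((421/284 - 4) + 0) - 4406) = sqrt((-715/284 + 0) - 4406) = sqrt(-715/284 - 4406) = sqrt(-1252019/284) = I*sqrt(88893349)/142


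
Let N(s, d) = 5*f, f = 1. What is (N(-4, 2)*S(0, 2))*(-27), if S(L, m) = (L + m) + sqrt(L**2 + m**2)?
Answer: -540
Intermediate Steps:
N(s, d) = 5 (N(s, d) = 5*1 = 5)
S(L, m) = L + m + sqrt(L**2 + m**2)
(N(-4, 2)*S(0, 2))*(-27) = (5*(0 + 2 + sqrt(0**2 + 2**2)))*(-27) = (5*(0 + 2 + sqrt(0 + 4)))*(-27) = (5*(0 + 2 + sqrt(4)))*(-27) = (5*(0 + 2 + 2))*(-27) = (5*4)*(-27) = 20*(-27) = -540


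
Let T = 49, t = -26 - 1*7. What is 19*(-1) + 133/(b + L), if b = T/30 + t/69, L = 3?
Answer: 37297/2867 ≈ 13.009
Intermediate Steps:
t = -33 (t = -26 - 7 = -33)
b = 797/690 (b = 49/30 - 33/69 = 49*(1/30) - 33*1/69 = 49/30 - 11/23 = 797/690 ≈ 1.1551)
19*(-1) + 133/(b + L) = 19*(-1) + 133/(797/690 + 3) = -19 + 133/(2867/690) = -19 + 133*(690/2867) = -19 + 91770/2867 = 37297/2867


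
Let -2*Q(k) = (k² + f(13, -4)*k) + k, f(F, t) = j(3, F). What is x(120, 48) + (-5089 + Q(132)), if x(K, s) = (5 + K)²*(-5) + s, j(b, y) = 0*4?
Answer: -91944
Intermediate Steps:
j(b, y) = 0
f(F, t) = 0
Q(k) = -k/2 - k²/2 (Q(k) = -((k² + 0*k) + k)/2 = -((k² + 0) + k)/2 = -(k² + k)/2 = -(k + k²)/2 = -k/2 - k²/2)
x(K, s) = s - 5*(5 + K)² (x(K, s) = -5*(5 + K)² + s = s - 5*(5 + K)²)
x(120, 48) + (-5089 + Q(132)) = (48 - 5*(5 + 120)²) + (-5089 - ½*132*(1 + 132)) = (48 - 5*125²) + (-5089 - ½*132*133) = (48 - 5*15625) + (-5089 - 8778) = (48 - 78125) - 13867 = -78077 - 13867 = -91944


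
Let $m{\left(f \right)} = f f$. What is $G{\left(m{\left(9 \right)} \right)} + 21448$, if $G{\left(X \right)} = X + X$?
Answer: $21610$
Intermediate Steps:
$m{\left(f \right)} = f^{2}$
$G{\left(X \right)} = 2 X$
$G{\left(m{\left(9 \right)} \right)} + 21448 = 2 \cdot 9^{2} + 21448 = 2 \cdot 81 + 21448 = 162 + 21448 = 21610$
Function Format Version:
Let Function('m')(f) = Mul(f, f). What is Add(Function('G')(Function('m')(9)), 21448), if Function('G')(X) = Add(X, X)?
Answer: 21610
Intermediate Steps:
Function('m')(f) = Pow(f, 2)
Function('G')(X) = Mul(2, X)
Add(Function('G')(Function('m')(9)), 21448) = Add(Mul(2, Pow(9, 2)), 21448) = Add(Mul(2, 81), 21448) = Add(162, 21448) = 21610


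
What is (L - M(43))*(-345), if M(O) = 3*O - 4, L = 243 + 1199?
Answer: -454365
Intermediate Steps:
L = 1442
M(O) = -4 + 3*O
(L - M(43))*(-345) = (1442 - (-4 + 3*43))*(-345) = (1442 - (-4 + 129))*(-345) = (1442 - 1*125)*(-345) = (1442 - 125)*(-345) = 1317*(-345) = -454365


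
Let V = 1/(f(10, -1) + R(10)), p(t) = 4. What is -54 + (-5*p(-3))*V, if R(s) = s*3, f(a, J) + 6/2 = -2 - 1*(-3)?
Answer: -383/7 ≈ -54.714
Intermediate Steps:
f(a, J) = -2 (f(a, J) = -3 + (-2 - 1*(-3)) = -3 + (-2 + 3) = -3 + 1 = -2)
R(s) = 3*s
V = 1/28 (V = 1/(-2 + 3*10) = 1/(-2 + 30) = 1/28 ≈ 0.035714)
-54 + (-5*p(-3))*V = -54 - 5*4*(1/28) = -54 - 20*1/28 = -54 - 5/7 = -383/7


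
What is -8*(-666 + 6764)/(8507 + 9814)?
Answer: -48784/18321 ≈ -2.6627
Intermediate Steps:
-8*(-666 + 6764)/(8507 + 9814) = -48784/18321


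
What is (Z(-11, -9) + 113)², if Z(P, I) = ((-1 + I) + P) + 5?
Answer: 9409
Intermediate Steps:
Z(P, I) = 4 + I + P (Z(P, I) = (-1 + I + P) + 5 = 4 + I + P)
(Z(-11, -9) + 113)² = ((4 - 9 - 11) + 113)² = (-16 + 113)² = 97² = 9409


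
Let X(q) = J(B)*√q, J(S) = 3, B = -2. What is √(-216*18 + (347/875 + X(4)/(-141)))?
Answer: I*√263001680445/8225 ≈ 62.351*I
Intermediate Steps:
X(q) = 3*√q
√(-216*18 + (347/875 + X(4)/(-141))) = √(-216*18 + (347/875 + (3*√4)/(-141))) = √(-3888 + (347*(1/875) + (3*2)*(-1/141))) = √(-3888 + (347/875 + 6*(-1/141))) = √(-3888 + (347/875 - 2/47)) = √(-3888 + 14559/41125) = √(-159879441/41125) = I*√263001680445/8225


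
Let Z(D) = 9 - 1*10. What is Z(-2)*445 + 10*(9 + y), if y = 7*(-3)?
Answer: -565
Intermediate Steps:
y = -21
Z(D) = -1 (Z(D) = 9 - 10 = -1)
Z(-2)*445 + 10*(9 + y) = -1*445 + 10*(9 - 21) = -445 + 10*(-12) = -445 - 120 = -565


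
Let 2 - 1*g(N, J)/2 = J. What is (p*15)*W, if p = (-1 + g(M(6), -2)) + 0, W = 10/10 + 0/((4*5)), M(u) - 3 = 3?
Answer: 105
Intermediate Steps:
M(u) = 6 (M(u) = 3 + 3 = 6)
g(N, J) = 4 - 2*J
W = 1 (W = 10*(⅒) + 0/20 = 1 + 0*(1/20) = 1 + 0 = 1)
p = 7 (p = (-1 + (4 - 2*(-2))) + 0 = (-1 + (4 + 4)) + 0 = (-1 + 8) + 0 = 7 + 0 = 7)
(p*15)*W = (7*15)*1 = 105*1 = 105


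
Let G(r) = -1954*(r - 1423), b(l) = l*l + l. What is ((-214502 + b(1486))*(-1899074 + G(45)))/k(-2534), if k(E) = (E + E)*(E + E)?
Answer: 197906393355/3210578 ≈ 61642.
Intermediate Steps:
k(E) = 4*E² (k(E) = (2*E)*(2*E) = 4*E²)
b(l) = l + l² (b(l) = l² + l = l + l²)
G(r) = 2780542 - 1954*r (G(r) = -1954*(-1423 + r) = 2780542 - 1954*r)
((-214502 + b(1486))*(-1899074 + G(45)))/k(-2534) = ((-214502 + 1486*(1 + 1486))*(-1899074 + (2780542 - 1954*45)))/((4*(-2534)²)) = ((-214502 + 1486*1487)*(-1899074 + (2780542 - 87930)))/((4*6421156)) = ((-214502 + 2209682)*(-1899074 + 2692612))/25684624 = (1995180*793538)*(1/25684624) = 1583251146840*(1/25684624) = 197906393355/3210578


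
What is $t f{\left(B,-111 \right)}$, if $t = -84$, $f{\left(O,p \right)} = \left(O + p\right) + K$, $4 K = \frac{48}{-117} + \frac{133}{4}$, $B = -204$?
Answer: $\frac{1340059}{52} \approx 25770.0$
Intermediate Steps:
$K = \frac{5123}{624}$ ($K = \frac{\frac{48}{-117} + \frac{133}{4}}{4} = \frac{48 \left(- \frac{1}{117}\right) + 133 \cdot \frac{1}{4}}{4} = \frac{- \frac{16}{39} + \frac{133}{4}}{4} = \frac{1}{4} \cdot \frac{5123}{156} = \frac{5123}{624} \approx 8.2099$)
$f{\left(O,p \right)} = \frac{5123}{624} + O + p$ ($f{\left(O,p \right)} = \left(O + p\right) + \frac{5123}{624} = \frac{5123}{624} + O + p$)
$t f{\left(B,-111 \right)} = - 84 \left(\frac{5123}{624} - 204 - 111\right) = \left(-84\right) \left(- \frac{191437}{624}\right) = \frac{1340059}{52}$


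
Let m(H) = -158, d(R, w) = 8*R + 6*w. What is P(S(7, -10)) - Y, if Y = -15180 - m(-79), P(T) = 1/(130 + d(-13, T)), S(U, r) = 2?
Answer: 570837/38 ≈ 15022.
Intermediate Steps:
d(R, w) = 6*w + 8*R
P(T) = 1/(26 + 6*T) (P(T) = 1/(130 + (6*T + 8*(-13))) = 1/(130 + (6*T - 104)) = 1/(130 + (-104 + 6*T)) = 1/(26 + 6*T))
Y = -15022 (Y = -15180 - 1*(-158) = -15180 + 158 = -15022)
P(S(7, -10)) - Y = 1/(2*(13 + 3*2)) - 1*(-15022) = 1/(2*(13 + 6)) + 15022 = (1/2)/19 + 15022 = (1/2)*(1/19) + 15022 = 1/38 + 15022 = 570837/38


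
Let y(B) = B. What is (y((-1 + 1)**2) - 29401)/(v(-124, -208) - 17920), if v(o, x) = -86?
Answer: 29401/18006 ≈ 1.6328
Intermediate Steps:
(y((-1 + 1)**2) - 29401)/(v(-124, -208) - 17920) = ((-1 + 1)**2 - 29401)/(-86 - 17920) = (0**2 - 29401)/(-18006) = (0 - 29401)*(-1/18006) = -29401*(-1/18006) = 29401/18006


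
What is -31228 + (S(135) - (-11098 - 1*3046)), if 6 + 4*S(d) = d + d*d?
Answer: -24991/2 ≈ -12496.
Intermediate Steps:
S(d) = -3/2 + d/4 + d²/4 (S(d) = -3/2 + (d + d*d)/4 = -3/2 + (d + d²)/4 = -3/2 + (d/4 + d²/4) = -3/2 + d/4 + d²/4)
-31228 + (S(135) - (-11098 - 1*3046)) = -31228 + ((-3/2 + (¼)*135 + (¼)*135²) - (-11098 - 1*3046)) = -31228 + ((-3/2 + 135/4 + (¼)*18225) - (-11098 - 3046)) = -31228 + ((-3/2 + 135/4 + 18225/4) - 1*(-14144)) = -31228 + (9177/2 + 14144) = -31228 + 37465/2 = -24991/2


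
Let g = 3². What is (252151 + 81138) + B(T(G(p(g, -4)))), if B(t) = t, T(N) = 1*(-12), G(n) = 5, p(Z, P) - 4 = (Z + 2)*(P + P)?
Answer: 333277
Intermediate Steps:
g = 9
p(Z, P) = 4 + 2*P*(2 + Z) (p(Z, P) = 4 + (Z + 2)*(P + P) = 4 + (2 + Z)*(2*P) = 4 + 2*P*(2 + Z))
T(N) = -12
(252151 + 81138) + B(T(G(p(g, -4)))) = (252151 + 81138) - 12 = 333289 - 12 = 333277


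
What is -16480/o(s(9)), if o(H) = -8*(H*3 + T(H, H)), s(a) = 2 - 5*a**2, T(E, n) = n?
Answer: -515/403 ≈ -1.2779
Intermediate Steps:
o(H) = -32*H (o(H) = -8*(H*3 + H) = -8*(3*H + H) = -32*H)
-16480/o(s(9)) = -16480*(-1/(32*(2 - 5*9**2))) = -16480*(-1/(32*(2 - 5*81))) = -16480*(-1/(32*(2 - 405))) = -16480/((-32*(-403))) = -16480/12896 = -16480*1/12896 = -515/403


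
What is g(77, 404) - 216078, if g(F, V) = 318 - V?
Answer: -216164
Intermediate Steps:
g(77, 404) - 216078 = (318 - 1*404) - 216078 = (318 - 404) - 216078 = -86 - 216078 = -216164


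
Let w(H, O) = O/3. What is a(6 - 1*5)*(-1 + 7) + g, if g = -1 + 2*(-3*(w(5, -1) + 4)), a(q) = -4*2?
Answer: -71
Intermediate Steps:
w(H, O) = O/3 (w(H, O) = O*(⅓) = O/3)
a(q) = -8
g = -23 (g = -1 + 2*(-3*((⅓)*(-1) + 4)) = -1 + 2*(-3*(-⅓ + 4)) = -1 + 2*(-3*11/3) = -1 + 2*(-11) = -1 - 22 = -23)
a(6 - 1*5)*(-1 + 7) + g = -8*(-1 + 7) - 23 = -8*6 - 23 = -48 - 23 = -71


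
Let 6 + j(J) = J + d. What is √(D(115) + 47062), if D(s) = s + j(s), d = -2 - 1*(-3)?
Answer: √47287 ≈ 217.46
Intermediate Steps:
d = 1 (d = -2 + 3 = 1)
j(J) = -5 + J (j(J) = -6 + (J + 1) = -6 + (1 + J) = -5 + J)
D(s) = -5 + 2*s (D(s) = s + (-5 + s) = -5 + 2*s)
√(D(115) + 47062) = √((-5 + 2*115) + 47062) = √((-5 + 230) + 47062) = √(225 + 47062) = √47287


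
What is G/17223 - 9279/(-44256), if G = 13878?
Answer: 85999665/84691232 ≈ 1.0154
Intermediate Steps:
G/17223 - 9279/(-44256) = 13878/17223 - 9279/(-44256) = 13878*(1/17223) - 9279*(-1/44256) = 4626/5741 + 3093/14752 = 85999665/84691232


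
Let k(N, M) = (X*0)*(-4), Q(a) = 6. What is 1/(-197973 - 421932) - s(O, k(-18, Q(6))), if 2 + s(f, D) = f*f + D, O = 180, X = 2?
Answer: -20083682191/619905 ≈ -32398.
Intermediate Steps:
k(N, M) = 0 (k(N, M) = (2*0)*(-4) = 0*(-4) = 0)
s(f, D) = -2 + D + f² (s(f, D) = -2 + (f*f + D) = -2 + (f² + D) = -2 + (D + f²) = -2 + D + f²)
1/(-197973 - 421932) - s(O, k(-18, Q(6))) = 1/(-197973 - 421932) - (-2 + 0 + 180²) = 1/(-619905) - (-2 + 0 + 32400) = -1/619905 - 1*32398 = -1/619905 - 32398 = -20083682191/619905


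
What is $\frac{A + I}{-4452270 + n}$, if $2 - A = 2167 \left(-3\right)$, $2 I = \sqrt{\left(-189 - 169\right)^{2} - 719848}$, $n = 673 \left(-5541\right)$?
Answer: $- \frac{6503}{8181363} - \frac{i \sqrt{147921}}{8181363} \approx -0.00079485 - 4.701 \cdot 10^{-5} i$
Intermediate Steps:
$n = -3729093$
$I = i \sqrt{147921}$ ($I = \frac{\sqrt{\left(-189 - 169\right)^{2} - 719848}}{2} = \frac{\sqrt{\left(-358\right)^{2} - 719848}}{2} = \frac{\sqrt{128164 - 719848}}{2} = \frac{\sqrt{-591684}}{2} = \frac{2 i \sqrt{147921}}{2} = i \sqrt{147921} \approx 384.6 i$)
$A = 6503$ ($A = 2 - 2167 \left(-3\right) = 2 - -6501 = 2 + 6501 = 6503$)
$\frac{A + I}{-4452270 + n} = \frac{6503 + i \sqrt{147921}}{-4452270 - 3729093} = \frac{6503 + i \sqrt{147921}}{-8181363} = \left(6503 + i \sqrt{147921}\right) \left(- \frac{1}{8181363}\right) = - \frac{6503}{8181363} - \frac{i \sqrt{147921}}{8181363}$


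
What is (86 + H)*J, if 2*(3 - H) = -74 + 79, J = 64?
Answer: 5536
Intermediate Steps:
H = ½ (H = 3 - (-74 + 79)/2 = 3 - ½*5 = 3 - 5/2 = ½ ≈ 0.50000)
(86 + H)*J = (86 + ½)*64 = (173/2)*64 = 5536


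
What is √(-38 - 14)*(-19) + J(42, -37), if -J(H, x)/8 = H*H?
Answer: -14112 - 38*I*√13 ≈ -14112.0 - 137.01*I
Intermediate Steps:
J(H, x) = -8*H² (J(H, x) = -8*H*H = -8*H²)
√(-38 - 14)*(-19) + J(42, -37) = √(-38 - 14)*(-19) - 8*42² = √(-52)*(-19) - 8*1764 = (2*I*√13)*(-19) - 14112 = -38*I*√13 - 14112 = -14112 - 38*I*√13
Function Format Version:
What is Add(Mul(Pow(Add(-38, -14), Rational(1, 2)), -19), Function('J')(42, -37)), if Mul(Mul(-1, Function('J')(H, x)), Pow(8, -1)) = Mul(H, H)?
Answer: Add(-14112, Mul(-38, I, Pow(13, Rational(1, 2)))) ≈ Add(-14112., Mul(-137.01, I))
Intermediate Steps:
Function('J')(H, x) = Mul(-8, Pow(H, 2)) (Function('J')(H, x) = Mul(-8, Mul(H, H)) = Mul(-8, Pow(H, 2)))
Add(Mul(Pow(Add(-38, -14), Rational(1, 2)), -19), Function('J')(42, -37)) = Add(Mul(Pow(Add(-38, -14), Rational(1, 2)), -19), Mul(-8, Pow(42, 2))) = Add(Mul(Pow(-52, Rational(1, 2)), -19), Mul(-8, 1764)) = Add(Mul(Mul(2, I, Pow(13, Rational(1, 2))), -19), -14112) = Add(Mul(-38, I, Pow(13, Rational(1, 2))), -14112) = Add(-14112, Mul(-38, I, Pow(13, Rational(1, 2))))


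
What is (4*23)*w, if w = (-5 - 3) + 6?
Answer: -184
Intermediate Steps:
w = -2 (w = -8 + 6 = -2)
(4*23)*w = (4*23)*(-2) = 92*(-2) = -184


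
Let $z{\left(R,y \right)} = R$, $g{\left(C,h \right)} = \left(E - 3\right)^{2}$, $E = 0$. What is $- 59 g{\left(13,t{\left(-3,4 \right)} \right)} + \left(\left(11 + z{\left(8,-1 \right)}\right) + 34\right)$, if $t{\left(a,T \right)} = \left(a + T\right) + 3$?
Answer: $-478$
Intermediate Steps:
$t{\left(a,T \right)} = 3 + T + a$ ($t{\left(a,T \right)} = \left(T + a\right) + 3 = 3 + T + a$)
$g{\left(C,h \right)} = 9$ ($g{\left(C,h \right)} = \left(0 - 3\right)^{2} = \left(-3\right)^{2} = 9$)
$- 59 g{\left(13,t{\left(-3,4 \right)} \right)} + \left(\left(11 + z{\left(8,-1 \right)}\right) + 34\right) = \left(-59\right) 9 + \left(\left(11 + 8\right) + 34\right) = -531 + \left(19 + 34\right) = -531 + 53 = -478$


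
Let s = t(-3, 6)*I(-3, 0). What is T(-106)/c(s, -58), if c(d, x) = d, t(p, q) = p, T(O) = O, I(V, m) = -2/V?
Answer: 53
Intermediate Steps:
s = -2 (s = -(-6)/(-3) = -(-6)*(-1)/3 = -3*⅔ = -2)
T(-106)/c(s, -58) = -106/(-2) = -106*(-½) = 53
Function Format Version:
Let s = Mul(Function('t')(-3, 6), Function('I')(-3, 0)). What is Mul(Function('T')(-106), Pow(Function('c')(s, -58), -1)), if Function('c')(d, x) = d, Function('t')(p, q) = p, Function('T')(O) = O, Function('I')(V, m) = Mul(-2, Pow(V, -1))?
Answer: 53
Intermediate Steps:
s = -2 (s = Mul(-3, Mul(-2, Pow(-3, -1))) = Mul(-3, Mul(-2, Rational(-1, 3))) = Mul(-3, Rational(2, 3)) = -2)
Mul(Function('T')(-106), Pow(Function('c')(s, -58), -1)) = Mul(-106, Pow(-2, -1)) = Mul(-106, Rational(-1, 2)) = 53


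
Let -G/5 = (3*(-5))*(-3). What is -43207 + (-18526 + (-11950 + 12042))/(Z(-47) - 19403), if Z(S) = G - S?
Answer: -846017833/19581 ≈ -43206.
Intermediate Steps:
G = -225 (G = -5*3*(-5)*(-3) = -(-75)*(-3) = -5*45 = -225)
Z(S) = -225 - S
-43207 + (-18526 + (-11950 + 12042))/(Z(-47) - 19403) = -43207 + (-18526 + (-11950 + 12042))/((-225 - 1*(-47)) - 19403) = -43207 + (-18526 + 92)/((-225 + 47) - 19403) = -43207 - 18434/(-178 - 19403) = -43207 - 18434/(-19581) = -43207 - 18434*(-1/19581) = -43207 + 18434/19581 = -846017833/19581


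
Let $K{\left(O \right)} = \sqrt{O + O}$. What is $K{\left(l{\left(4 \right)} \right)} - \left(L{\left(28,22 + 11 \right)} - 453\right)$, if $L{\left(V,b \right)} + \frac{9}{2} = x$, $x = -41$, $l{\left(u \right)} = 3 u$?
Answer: $\frac{997}{2} + 2 \sqrt{6} \approx 503.4$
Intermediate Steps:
$L{\left(V,b \right)} = - \frac{91}{2}$ ($L{\left(V,b \right)} = - \frac{9}{2} - 41 = - \frac{91}{2}$)
$K{\left(O \right)} = \sqrt{2} \sqrt{O}$ ($K{\left(O \right)} = \sqrt{2 O} = \sqrt{2} \sqrt{O}$)
$K{\left(l{\left(4 \right)} \right)} - \left(L{\left(28,22 + 11 \right)} - 453\right) = \sqrt{2} \sqrt{3 \cdot 4} - \left(- \frac{91}{2} - 453\right) = \sqrt{2} \sqrt{12} - - \frac{997}{2} = \sqrt{2} \cdot 2 \sqrt{3} + \frac{997}{2} = 2 \sqrt{6} + \frac{997}{2} = \frac{997}{2} + 2 \sqrt{6}$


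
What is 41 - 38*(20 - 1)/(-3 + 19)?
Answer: -33/8 ≈ -4.1250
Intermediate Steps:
41 - 38*(20 - 1)/(-3 + 19) = 41 - 722/16 = 41 - 38*19/16 = 41 - 361/8 = -33/8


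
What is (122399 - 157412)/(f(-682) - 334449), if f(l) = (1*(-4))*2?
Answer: 35013/334457 ≈ 0.10469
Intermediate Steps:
f(l) = -8 (f(l) = -4*2 = -8)
(122399 - 157412)/(f(-682) - 334449) = (122399 - 157412)/(-8 - 334449) = -35013/(-334457) = -35013*(-1/334457) = 35013/334457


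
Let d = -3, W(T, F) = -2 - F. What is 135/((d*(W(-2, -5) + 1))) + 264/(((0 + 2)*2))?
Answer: 219/4 ≈ 54.750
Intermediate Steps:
135/((d*(W(-2, -5) + 1))) + 264/(((0 + 2)*2)) = 135/((-3*((-2 - 1*(-5)) + 1))) + 264/(((0 + 2)*2)) = 135/((-3*((-2 + 5) + 1))) + 264/((2*2)) = 135/((-3*(3 + 1))) + 264/4 = 135/((-3*4)) + 264*(¼) = 135/(-12) + 66 = 135*(-1/12) + 66 = -45/4 + 66 = 219/4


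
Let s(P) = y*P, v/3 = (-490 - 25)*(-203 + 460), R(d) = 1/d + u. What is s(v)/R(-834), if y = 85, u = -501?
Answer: 5629587570/83567 ≈ 67366.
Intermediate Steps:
R(d) = -501 + 1/d (R(d) = 1/d - 501 = -501 + 1/d)
v = -397065 (v = 3*((-490 - 25)*(-203 + 460)) = 3*(-515*257) = 3*(-132355) = -397065)
s(P) = 85*P
s(v)/R(-834) = (85*(-397065))/(-501 + 1/(-834)) = -33750525/(-501 - 1/834) = -33750525/(-417835/834) = -33750525*(-834/417835) = 5629587570/83567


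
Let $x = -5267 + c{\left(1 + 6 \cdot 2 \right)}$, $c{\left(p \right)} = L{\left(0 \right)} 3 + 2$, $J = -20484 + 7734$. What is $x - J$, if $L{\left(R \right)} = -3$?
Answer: $7476$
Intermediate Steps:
$J = -12750$
$c{\left(p \right)} = -7$ ($c{\left(p \right)} = \left(-3\right) 3 + 2 = -9 + 2 = -7$)
$x = -5274$ ($x = -5267 - 7 = -5274$)
$x - J = -5274 - -12750 = -5274 + 12750 = 7476$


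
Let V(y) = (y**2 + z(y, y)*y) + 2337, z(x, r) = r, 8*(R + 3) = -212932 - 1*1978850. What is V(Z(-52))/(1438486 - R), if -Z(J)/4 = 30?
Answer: 124548/6849847 ≈ 0.018183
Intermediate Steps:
R = -1095903/4 (R = -3 + (-212932 - 1*1978850)/8 = -3 + (-212932 - 1978850)/8 = -3 + (1/8)*(-2191782) = -3 - 1095891/4 = -1095903/4 ≈ -2.7398e+5)
Z(J) = -120 (Z(J) = -4*30 = -120)
V(y) = 2337 + 2*y**2 (V(y) = (y**2 + y*y) + 2337 = (y**2 + y**2) + 2337 = 2*y**2 + 2337 = 2337 + 2*y**2)
V(Z(-52))/(1438486 - R) = (2337 + 2*(-120)**2)/(1438486 - 1*(-1095903/4)) = (2337 + 2*14400)/(1438486 + 1095903/4) = (2337 + 28800)/(6849847/4) = 31137*(4/6849847) = 124548/6849847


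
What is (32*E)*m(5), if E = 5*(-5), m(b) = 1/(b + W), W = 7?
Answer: -200/3 ≈ -66.667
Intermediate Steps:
m(b) = 1/(7 + b) (m(b) = 1/(b + 7) = 1/(7 + b))
E = -25
(32*E)*m(5) = (32*(-25))/(7 + 5) = -800/12 = -800*1/12 = -200/3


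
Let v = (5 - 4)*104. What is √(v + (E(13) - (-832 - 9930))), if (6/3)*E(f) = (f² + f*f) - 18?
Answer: √11026 ≈ 105.00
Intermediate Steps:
v = 104 (v = 1*104 = 104)
E(f) = -9 + f² (E(f) = ((f² + f*f) - 18)/2 = ((f² + f²) - 18)/2 = (2*f² - 18)/2 = (-18 + 2*f²)/2 = -9 + f²)
√(v + (E(13) - (-832 - 9930))) = √(104 + ((-9 + 13²) - (-832 - 9930))) = √(104 + ((-9 + 169) - 1*(-10762))) = √(104 + (160 + 10762)) = √(104 + 10922) = √11026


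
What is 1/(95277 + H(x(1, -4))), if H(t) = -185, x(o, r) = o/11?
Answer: 1/95092 ≈ 1.0516e-5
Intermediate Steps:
x(o, r) = o/11 (x(o, r) = o*(1/11) = o/11)
1/(95277 + H(x(1, -4))) = 1/(95277 - 185) = 1/95092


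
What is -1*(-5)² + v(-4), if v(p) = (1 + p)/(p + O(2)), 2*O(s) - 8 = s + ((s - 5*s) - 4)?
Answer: -122/5 ≈ -24.400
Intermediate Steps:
O(s) = 2 - 3*s/2 (O(s) = 4 + (s + ((s - 5*s) - 4))/2 = 4 + (s + (-4*s - 4))/2 = 4 + (s + (-4 - 4*s))/2 = 4 + (-4 - 3*s)/2 = 4 + (-2 - 3*s/2) = 2 - 3*s/2)
v(p) = (1 + p)/(-1 + p) (v(p) = (1 + p)/(p + (2 - 3/2*2)) = (1 + p)/(p + (2 - 3)) = (1 + p)/(p - 1) = (1 + p)/(-1 + p))
-1*(-5)² + v(-4) = -1*(-5)² + (1 - 4)/(-1 - 4) = -1*25 - 3/(-5) = -25 - ⅕*(-3) = -25 + ⅗ = -122/5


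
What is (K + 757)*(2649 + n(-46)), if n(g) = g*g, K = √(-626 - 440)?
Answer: 3607105 + 4765*I*√1066 ≈ 3.6071e+6 + 1.5558e+5*I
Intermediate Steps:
K = I*√1066 (K = √(-1066) = I*√1066 ≈ 32.65*I)
n(g) = g²
(K + 757)*(2649 + n(-46)) = (I*√1066 + 757)*(2649 + (-46)²) = (757 + I*√1066)*(2649 + 2116) = (757 + I*√1066)*4765 = 3607105 + 4765*I*√1066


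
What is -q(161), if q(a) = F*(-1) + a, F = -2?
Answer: -163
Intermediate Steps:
q(a) = 2 + a (q(a) = -2*(-1) + a = 2 + a)
-q(161) = -(2 + 161) = -1*163 = -163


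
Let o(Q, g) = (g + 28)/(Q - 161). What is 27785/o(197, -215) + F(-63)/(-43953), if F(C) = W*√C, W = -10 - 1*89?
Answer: -1000260/187 + 99*I*√7/14651 ≈ -5349.0 + 0.017878*I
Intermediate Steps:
o(Q, g) = (28 + g)/(-161 + Q)
W = -99 (W = -10 - 89 = -99)
F(C) = -99*√C
27785/o(197, -215) + F(-63)/(-43953) = 27785/(((28 - 215)/(-161 + 197))) - 297*I*√7/(-43953) = 27785/((-187/36)) - 297*I*√7*(-1/43953) = 27785/(((1/36)*(-187))) - 297*I*√7*(-1/43953) = 27785/(-187/36) + 99*I*√7/14651 = 27785*(-36/187) + 99*I*√7/14651 = -1000260/187 + 99*I*√7/14651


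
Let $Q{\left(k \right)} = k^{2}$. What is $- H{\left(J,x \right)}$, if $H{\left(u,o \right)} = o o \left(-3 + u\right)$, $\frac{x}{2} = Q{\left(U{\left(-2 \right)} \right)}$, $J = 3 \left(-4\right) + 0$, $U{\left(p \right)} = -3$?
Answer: $4860$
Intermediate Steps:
$J = -12$ ($J = -12 + 0 = -12$)
$x = 18$ ($x = 2 \left(-3\right)^{2} = 2 \cdot 9 = 18$)
$H{\left(u,o \right)} = o^{2} \left(-3 + u\right)$
$- H{\left(J,x \right)} = - 18^{2} \left(-3 - 12\right) = - 324 \left(-15\right) = \left(-1\right) \left(-4860\right) = 4860$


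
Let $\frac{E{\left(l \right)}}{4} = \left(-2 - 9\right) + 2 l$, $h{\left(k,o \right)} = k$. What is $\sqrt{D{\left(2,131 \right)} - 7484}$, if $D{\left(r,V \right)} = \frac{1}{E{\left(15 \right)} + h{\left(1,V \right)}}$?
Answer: $\frac{i \sqrt{44372559}}{77} \approx 86.51 i$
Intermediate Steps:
$E{\left(l \right)} = -44 + 8 l$ ($E{\left(l \right)} = 4 \left(\left(-2 - 9\right) + 2 l\right) = 4 \left(-11 + 2 l\right) = -44 + 8 l$)
$D{\left(r,V \right)} = \frac{1}{77}$ ($D{\left(r,V \right)} = \frac{1}{\left(-44 + 8 \cdot 15\right) + 1} = \frac{1}{\left(-44 + 120\right) + 1} = \frac{1}{76 + 1} = \frac{1}{77}$)
$\sqrt{D{\left(2,131 \right)} - 7484} = \sqrt{\frac{1}{77} - 7484} = \sqrt{- \frac{576267}{77}} = \frac{i \sqrt{44372559}}{77}$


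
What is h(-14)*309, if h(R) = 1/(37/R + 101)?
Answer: 1442/459 ≈ 3.1416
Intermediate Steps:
h(R) = 1/(101 + 37/R)
h(-14)*309 = -14/(37 + 101*(-14))*309 = -14/(37 - 1414)*309 = -14/(-1377)*309 = -14*(-1/1377)*309 = (14/1377)*309 = 1442/459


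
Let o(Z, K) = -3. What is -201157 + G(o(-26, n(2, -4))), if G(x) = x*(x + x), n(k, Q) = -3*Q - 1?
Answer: -201139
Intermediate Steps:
n(k, Q) = -1 - 3*Q
G(x) = 2*x**2 (G(x) = x*(2*x) = 2*x**2)
-201157 + G(o(-26, n(2, -4))) = -201157 + 2*(-3)**2 = -201157 + 2*9 = -201157 + 18 = -201139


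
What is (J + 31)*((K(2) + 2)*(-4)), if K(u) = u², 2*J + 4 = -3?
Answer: -660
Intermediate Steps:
J = -7/2 (J = -2 + (½)*(-3) = -2 - 3/2 = -7/2 ≈ -3.5000)
(J + 31)*((K(2) + 2)*(-4)) = (-7/2 + 31)*((2² + 2)*(-4)) = 55*((4 + 2)*(-4))/2 = 55*(6*(-4))/2 = (55/2)*(-24) = -660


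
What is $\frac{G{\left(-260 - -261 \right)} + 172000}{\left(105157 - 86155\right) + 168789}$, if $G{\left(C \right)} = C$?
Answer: $\frac{172001}{187791} \approx 0.91592$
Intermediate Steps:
$\frac{G{\left(-260 - -261 \right)} + 172000}{\left(105157 - 86155\right) + 168789} = \frac{\left(-260 - -261\right) + 172000}{\left(105157 - 86155\right) + 168789} = \frac{\left(-260 + 261\right) + 172000}{19002 + 168789} = \frac{1 + 172000}{187791} = 172001 \cdot \frac{1}{187791} = \frac{172001}{187791}$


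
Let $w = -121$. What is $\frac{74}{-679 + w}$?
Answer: $- \frac{37}{400} \approx -0.0925$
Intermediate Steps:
$\frac{74}{-679 + w} = \frac{74}{-679 - 121} = \frac{74}{-800} = 74 \left(- \frac{1}{800}\right) = - \frac{37}{400}$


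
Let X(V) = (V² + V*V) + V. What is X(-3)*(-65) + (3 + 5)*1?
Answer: -967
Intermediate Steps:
X(V) = V + 2*V² (X(V) = (V² + V²) + V = 2*V² + V = V + 2*V²)
X(-3)*(-65) + (3 + 5)*1 = -3*(1 + 2*(-3))*(-65) + (3 + 5)*1 = -3*(1 - 6)*(-65) + 8*1 = -3*(-5)*(-65) + 8 = 15*(-65) + 8 = -975 + 8 = -967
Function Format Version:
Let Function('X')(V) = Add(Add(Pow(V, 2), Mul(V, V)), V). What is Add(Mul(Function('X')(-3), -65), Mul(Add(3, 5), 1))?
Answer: -967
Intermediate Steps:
Function('X')(V) = Add(V, Mul(2, Pow(V, 2))) (Function('X')(V) = Add(Add(Pow(V, 2), Pow(V, 2)), V) = Add(Mul(2, Pow(V, 2)), V) = Add(V, Mul(2, Pow(V, 2))))
Add(Mul(Function('X')(-3), -65), Mul(Add(3, 5), 1)) = Add(Mul(Mul(-3, Add(1, Mul(2, -3))), -65), Mul(Add(3, 5), 1)) = Add(Mul(Mul(-3, Add(1, -6)), -65), Mul(8, 1)) = Add(Mul(Mul(-3, -5), -65), 8) = Add(Mul(15, -65), 8) = Add(-975, 8) = -967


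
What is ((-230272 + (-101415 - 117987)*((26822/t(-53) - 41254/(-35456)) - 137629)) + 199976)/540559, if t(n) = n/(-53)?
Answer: 215492631651425/4791514976 ≈ 44974.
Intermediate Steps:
t(n) = -n/53 (t(n) = n*(-1/53) = -n/53)
((-230272 + (-101415 - 117987)*((26822/t(-53) - 41254/(-35456)) - 137629)) + 199976)/540559 = ((-230272 + (-101415 - 117987)*((26822/((-1/53*(-53))) - 41254/(-35456)) - 137629)) + 199976)/540559 = ((-230272 - 219402*((26822/1 - 41254*(-1/35456)) - 137629)) + 199976)*(1/540559) = ((-230272 - 219402*((26822*1 + 20627/17728) - 137629)) + 199976)*(1/540559) = ((-230272 - 219402*((26822 + 20627/17728) - 137629)) + 199976)*(1/540559) = ((-230272 - 219402*(475521043/17728 - 137629)) + 199976)*(1/540559) = ((-230272 - 219402*(-1964365869/17728)) + 199976)*(1/540559) = ((-230272 + 215492900195169/8864) + 199976)*(1/540559) = (215490859064161/8864 + 199976)*(1/540559) = (215492631651425/8864)*(1/540559) = 215492631651425/4791514976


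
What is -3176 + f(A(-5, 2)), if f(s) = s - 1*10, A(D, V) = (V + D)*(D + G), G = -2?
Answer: -3165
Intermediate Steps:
A(D, V) = (-2 + D)*(D + V) (A(D, V) = (V + D)*(D - 2) = (D + V)*(-2 + D) = (-2 + D)*(D + V))
f(s) = -10 + s (f(s) = s - 10 = -10 + s)
-3176 + f(A(-5, 2)) = -3176 + (-10 + ((-5)**2 - 2*(-5) - 2*2 - 5*2)) = -3176 + (-10 + (25 + 10 - 4 - 10)) = -3176 + (-10 + 21) = -3176 + 11 = -3165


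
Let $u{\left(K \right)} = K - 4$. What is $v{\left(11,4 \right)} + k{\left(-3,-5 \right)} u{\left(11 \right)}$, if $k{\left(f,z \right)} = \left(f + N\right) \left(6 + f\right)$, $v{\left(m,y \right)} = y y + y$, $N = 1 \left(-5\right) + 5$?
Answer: $-43$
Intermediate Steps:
$N = 0$ ($N = -5 + 5 = 0$)
$v{\left(m,y \right)} = y + y^{2}$ ($v{\left(m,y \right)} = y^{2} + y = y + y^{2}$)
$k{\left(f,z \right)} = f \left(6 + f\right)$ ($k{\left(f,z \right)} = \left(f + 0\right) \left(6 + f\right) = f \left(6 + f\right)$)
$u{\left(K \right)} = -4 + K$
$v{\left(11,4 \right)} + k{\left(-3,-5 \right)} u{\left(11 \right)} = 4 \left(1 + 4\right) + - 3 \left(6 - 3\right) \left(-4 + 11\right) = 4 \cdot 5 + \left(-3\right) 3 \cdot 7 = 20 - 63 = -43$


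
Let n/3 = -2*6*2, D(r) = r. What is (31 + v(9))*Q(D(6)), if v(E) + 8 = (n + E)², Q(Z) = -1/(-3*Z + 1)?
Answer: 3992/17 ≈ 234.82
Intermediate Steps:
n = -72 (n = 3*(-2*6*2) = 3*(-12*2) = 3*(-24) = -72)
Q(Z) = -1/(1 - 3*Z)
v(E) = -8 + (-72 + E)²
(31 + v(9))*Q(D(6)) = (31 + (-8 + (-72 + 9)²))/(-1 + 3*6) = (31 + (-8 + (-63)²))/(-1 + 18) = (31 + (-8 + 3969))/17 = (31 + 3961)*(1/17) = 3992*(1/17) = 3992/17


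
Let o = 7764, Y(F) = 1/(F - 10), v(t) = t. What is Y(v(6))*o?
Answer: -1941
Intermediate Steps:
Y(F) = 1/(-10 + F)
Y(v(6))*o = 7764/(-10 + 6) = 7764/(-4) = -¼*7764 = -1941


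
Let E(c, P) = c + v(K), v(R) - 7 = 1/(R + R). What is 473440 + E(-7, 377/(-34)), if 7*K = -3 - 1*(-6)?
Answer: 2840647/6 ≈ 4.7344e+5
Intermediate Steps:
K = 3/7 (K = (-3 - 1*(-6))/7 = (-3 + 6)/7 = (1/7)*3 = 3/7 ≈ 0.42857)
v(R) = 7 + 1/(2*R) (v(R) = 7 + 1/(R + R) = 7 + 1/(2*R))
E(c, P) = 49/6 + c (E(c, P) = c + (7 + 1/(2*(3/7))) = c + (7 + (1/2)*(7/3)) = c + (7 + 7/6) = c + 49/6 = 49/6 + c)
473440 + E(-7, 377/(-34)) = 473440 + (49/6 - 7) = 473440 + 7/6 = 2840647/6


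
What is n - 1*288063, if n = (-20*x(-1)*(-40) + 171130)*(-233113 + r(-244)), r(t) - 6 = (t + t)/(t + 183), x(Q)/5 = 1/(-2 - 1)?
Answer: -118739163799/3 ≈ -3.9580e+10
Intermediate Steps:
x(Q) = -5/3 (x(Q) = 5/(-2 - 1) = 5/(-3) = 5*(-1/3) = -5/3)
r(t) = 6 + 2*t/(183 + t) (r(t) = 6 + (t + t)/(t + 183) = 6 + (2*t)/(183 + t) = 6 + 2*t/(183 + t))
n = -118738299610/3 (n = (-20*(-5/3)*(-40) + 171130)*(-233113 + 2*(549 + 4*(-244))/(183 - 244)) = ((100/3)*(-40) + 171130)*(-233113 + 2*(549 - 976)/(-61)) = (-4000/3 + 171130)*(-233113 + 2*(-1/61)*(-427)) = 509390*(-233113 + 14)/3 = (509390/3)*(-233099) = -118738299610/3 ≈ -3.9579e+10)
n - 1*288063 = -118738299610/3 - 1*288063 = -118738299610/3 - 288063 = -118739163799/3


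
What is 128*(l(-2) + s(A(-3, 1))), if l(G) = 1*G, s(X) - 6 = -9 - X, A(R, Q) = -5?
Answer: 0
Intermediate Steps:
s(X) = -3 - X (s(X) = 6 + (-9 - X) = -3 - X)
l(G) = G
128*(l(-2) + s(A(-3, 1))) = 128*(-2 + (-3 - 1*(-5))) = 128*(-2 + (-3 + 5)) = 128*(-2 + 2) = 128*0 = 0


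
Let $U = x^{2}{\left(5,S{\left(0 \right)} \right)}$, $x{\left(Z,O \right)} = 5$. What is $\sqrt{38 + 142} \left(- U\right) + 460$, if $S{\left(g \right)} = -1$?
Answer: $460 - 150 \sqrt{5} \approx 124.59$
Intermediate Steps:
$U = 25$ ($U = 5^{2} = 25$)
$\sqrt{38 + 142} \left(- U\right) + 460 = \sqrt{38 + 142} \left(\left(-1\right) 25\right) + 460 = \sqrt{180} \left(-25\right) + 460 = 6 \sqrt{5} \left(-25\right) + 460 = - 150 \sqrt{5} + 460 = 460 - 150 \sqrt{5}$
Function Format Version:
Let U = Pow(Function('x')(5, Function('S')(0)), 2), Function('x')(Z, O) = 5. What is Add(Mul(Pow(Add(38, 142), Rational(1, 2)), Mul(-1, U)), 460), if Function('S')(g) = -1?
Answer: Add(460, Mul(-150, Pow(5, Rational(1, 2)))) ≈ 124.59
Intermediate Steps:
U = 25 (U = Pow(5, 2) = 25)
Add(Mul(Pow(Add(38, 142), Rational(1, 2)), Mul(-1, U)), 460) = Add(Mul(Pow(Add(38, 142), Rational(1, 2)), Mul(-1, 25)), 460) = Add(Mul(Pow(180, Rational(1, 2)), -25), 460) = Add(Mul(Mul(6, Pow(5, Rational(1, 2))), -25), 460) = Add(Mul(-150, Pow(5, Rational(1, 2))), 460) = Add(460, Mul(-150, Pow(5, Rational(1, 2))))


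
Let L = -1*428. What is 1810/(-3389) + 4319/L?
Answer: -15411771/1450492 ≈ -10.625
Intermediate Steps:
L = -428
1810/(-3389) + 4319/L = 1810/(-3389) + 4319/(-428) = 1810*(-1/3389) + 4319*(-1/428) = -1810/3389 - 4319/428 = -15411771/1450492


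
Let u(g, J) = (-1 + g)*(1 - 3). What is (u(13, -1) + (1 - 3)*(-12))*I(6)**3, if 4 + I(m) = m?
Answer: 0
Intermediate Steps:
I(m) = -4 + m
u(g, J) = 2 - 2*g (u(g, J) = (-1 + g)*(-2) = 2 - 2*g)
(u(13, -1) + (1 - 3)*(-12))*I(6)**3 = ((2 - 2*13) + (1 - 3)*(-12))*(-4 + 6)**3 = ((2 - 26) - 2*(-12))*2**3 = (-24 + 24)*8 = 0*8 = 0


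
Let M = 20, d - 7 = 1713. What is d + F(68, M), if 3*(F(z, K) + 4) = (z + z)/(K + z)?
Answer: 56645/33 ≈ 1716.5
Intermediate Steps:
d = 1720 (d = 7 + 1713 = 1720)
F(z, K) = -4 + 2*z/(3*(K + z)) (F(z, K) = -4 + ((z + z)/(K + z))/3 = -4 + ((2*z)/(K + z))/3 = -4 + (2*z/(K + z))/3 = -4 + 2*z/(3*(K + z)))
d + F(68, M) = 1720 + (-4*20 - 10/3*68)/(20 + 68) = 1720 + (-80 - 680/3)/88 = 1720 + (1/88)*(-920/3) = 1720 - 115/33 = 56645/33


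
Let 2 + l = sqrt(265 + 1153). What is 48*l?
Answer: -96 + 48*sqrt(1418) ≈ 1711.5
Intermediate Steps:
l = -2 + sqrt(1418) (l = -2 + sqrt(265 + 1153) = -2 + sqrt(1418) ≈ 35.656)
48*l = 48*(-2 + sqrt(1418)) = -96 + 48*sqrt(1418)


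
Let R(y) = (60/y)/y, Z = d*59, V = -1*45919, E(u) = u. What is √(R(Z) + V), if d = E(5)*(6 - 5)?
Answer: I*√3996100915/295 ≈ 214.29*I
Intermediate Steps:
V = -45919
d = 5 (d = 5*(6 - 5) = 5*1 = 5)
Z = 295 (Z = 5*59 = 295)
R(y) = 60/y²
√(R(Z) + V) = √(60/295² - 45919) = √(60*(1/87025) - 45919) = √(12/17405 - 45919) = √(-799220183/17405) = I*√3996100915/295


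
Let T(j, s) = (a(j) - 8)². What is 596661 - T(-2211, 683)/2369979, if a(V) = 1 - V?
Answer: 1414069182503/2369979 ≈ 5.9666e+5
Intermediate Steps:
T(j, s) = (-7 - j)² (T(j, s) = ((1 - j) - 8)² = (-7 - j)²)
596661 - T(-2211, 683)/2369979 = 596661 - (7 - 2211)²/2369979 = 596661 - (-2204)²/2369979 = 596661 - 4857616/2369979 = 1414069182503/2369979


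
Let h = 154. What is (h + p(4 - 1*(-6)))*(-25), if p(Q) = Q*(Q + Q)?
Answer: -8850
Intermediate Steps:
p(Q) = 2*Q² (p(Q) = Q*(2*Q) = 2*Q²)
(h + p(4 - 1*(-6)))*(-25) = (154 + 2*(4 - 1*(-6))²)*(-25) = (154 + 2*(4 + 6)²)*(-25) = (154 + 2*10²)*(-25) = (154 + 2*100)*(-25) = (154 + 200)*(-25) = 354*(-25) = -8850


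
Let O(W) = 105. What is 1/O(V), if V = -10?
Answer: 1/105 ≈ 0.0095238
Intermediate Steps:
1/O(V) = 1/105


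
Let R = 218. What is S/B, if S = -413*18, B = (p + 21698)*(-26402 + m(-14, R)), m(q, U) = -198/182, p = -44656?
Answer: -26019/2121567323 ≈ -1.2264e-5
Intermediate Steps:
m(q, U) = -99/91 (m(q, U) = -198*1/182 = -99/91)
B = 4243134646/7 (B = (-44656 + 21698)*(-26402 - 99/91) = -22958*(-2402681/91) = 4243134646/7 ≈ 6.0616e+8)
S = -7434
S/B = -7434/4243134646/7 = -7434*7/4243134646 = -26019/2121567323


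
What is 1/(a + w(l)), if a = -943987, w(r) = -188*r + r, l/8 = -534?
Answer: -1/145123 ≈ -6.8907e-6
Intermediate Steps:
l = -4272 (l = 8*(-534) = -4272)
w(r) = -187*r
1/(a + w(l)) = 1/(-943987 - 187*(-4272)) = 1/(-943987 + 798864) = 1/(-145123) = -1/145123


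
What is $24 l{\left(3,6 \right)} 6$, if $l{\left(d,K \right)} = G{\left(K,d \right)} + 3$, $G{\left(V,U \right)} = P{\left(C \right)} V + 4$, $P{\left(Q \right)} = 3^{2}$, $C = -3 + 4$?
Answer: $8784$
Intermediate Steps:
$C = 1$
$P{\left(Q \right)} = 9$
$G{\left(V,U \right)} = 4 + 9 V$ ($G{\left(V,U \right)} = 9 V + 4 = 4 + 9 V$)
$l{\left(d,K \right)} = 7 + 9 K$ ($l{\left(d,K \right)} = \left(4 + 9 K\right) + 3 = 7 + 9 K$)
$24 l{\left(3,6 \right)} 6 = 24 \left(7 + 9 \cdot 6\right) 6 = 24 \left(7 + 54\right) 6 = 24 \cdot 61 \cdot 6 = 1464 \cdot 6 = 8784$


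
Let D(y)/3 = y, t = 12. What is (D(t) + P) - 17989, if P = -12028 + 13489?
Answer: -16492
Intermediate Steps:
D(y) = 3*y
P = 1461
(D(t) + P) - 17989 = (3*12 + 1461) - 17989 = (36 + 1461) - 17989 = 1497 - 17989 = -16492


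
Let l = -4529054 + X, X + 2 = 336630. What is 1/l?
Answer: -1/4192426 ≈ -2.3853e-7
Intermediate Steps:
X = 336628 (X = -2 + 336630 = 336628)
l = -4192426 (l = -4529054 + 336628 = -4192426)
1/l = 1/(-4192426) = -1/4192426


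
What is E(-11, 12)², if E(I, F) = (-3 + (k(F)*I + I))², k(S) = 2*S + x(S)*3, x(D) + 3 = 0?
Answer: 1026625681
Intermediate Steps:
x(D) = -3 (x(D) = -3 + 0 = -3)
k(S) = -9 + 2*S (k(S) = 2*S - 3*3 = 2*S - 9 = -9 + 2*S)
E(I, F) = (-3 + I + I*(-9 + 2*F))² (E(I, F) = (-3 + ((-9 + 2*F)*I + I))² = (-3 + (I*(-9 + 2*F) + I))² = (-3 + (I + I*(-9 + 2*F)))² = (-3 + I + I*(-9 + 2*F))²)
E(-11, 12)² = ((-3 - 11 - 11*(-9 + 2*12))²)² = ((-3 - 11 - 11*(-9 + 24))²)² = ((-3 - 11 - 11*15)²)² = ((-3 - 11 - 165)²)² = ((-179)²)² = 32041² = 1026625681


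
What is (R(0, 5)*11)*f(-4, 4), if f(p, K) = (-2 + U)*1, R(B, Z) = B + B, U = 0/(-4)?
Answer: 0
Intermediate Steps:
U = 0 (U = 0*(-¼) = 0)
R(B, Z) = 2*B
f(p, K) = -2 (f(p, K) = (-2 + 0)*1 = -2*1 = -2)
(R(0, 5)*11)*f(-4, 4) = ((2*0)*11)*(-2) = (0*11)*(-2) = 0*(-2) = 0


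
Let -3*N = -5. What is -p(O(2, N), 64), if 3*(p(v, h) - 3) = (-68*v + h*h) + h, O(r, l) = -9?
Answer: -4781/3 ≈ -1593.7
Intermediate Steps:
N = 5/3 (N = -⅓*(-5) = 5/3 ≈ 1.6667)
p(v, h) = 3 - 68*v/3 + h/3 + h²/3 (p(v, h) = 3 + ((-68*v + h*h) + h)/3 = 3 + ((-68*v + h²) + h)/3 = 3 + ((h² - 68*v) + h)/3 = 3 + (h + h² - 68*v)/3 = 3 + (-68*v/3 + h/3 + h²/3) = 3 - 68*v/3 + h/3 + h²/3)
-p(O(2, N), 64) = -(3 - 68/3*(-9) + (⅓)*64 + (⅓)*64²) = -(3 + 204 + 64/3 + (⅓)*4096) = -(3 + 204 + 64/3 + 4096/3) = -1*4781/3 = -4781/3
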